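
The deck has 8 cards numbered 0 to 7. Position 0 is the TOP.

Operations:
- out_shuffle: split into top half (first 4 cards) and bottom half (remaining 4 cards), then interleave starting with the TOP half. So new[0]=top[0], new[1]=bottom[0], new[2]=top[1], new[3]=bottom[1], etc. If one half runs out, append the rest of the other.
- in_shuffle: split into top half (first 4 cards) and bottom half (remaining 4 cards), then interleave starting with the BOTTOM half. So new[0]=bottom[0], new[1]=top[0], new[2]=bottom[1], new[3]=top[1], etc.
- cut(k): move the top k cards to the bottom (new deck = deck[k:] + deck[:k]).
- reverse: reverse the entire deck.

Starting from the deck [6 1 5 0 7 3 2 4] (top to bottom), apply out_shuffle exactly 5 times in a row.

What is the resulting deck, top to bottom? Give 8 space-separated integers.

After op 1 (out_shuffle): [6 7 1 3 5 2 0 4]
After op 2 (out_shuffle): [6 5 7 2 1 0 3 4]
After op 3 (out_shuffle): [6 1 5 0 7 3 2 4]
After op 4 (out_shuffle): [6 7 1 3 5 2 0 4]
After op 5 (out_shuffle): [6 5 7 2 1 0 3 4]

Answer: 6 5 7 2 1 0 3 4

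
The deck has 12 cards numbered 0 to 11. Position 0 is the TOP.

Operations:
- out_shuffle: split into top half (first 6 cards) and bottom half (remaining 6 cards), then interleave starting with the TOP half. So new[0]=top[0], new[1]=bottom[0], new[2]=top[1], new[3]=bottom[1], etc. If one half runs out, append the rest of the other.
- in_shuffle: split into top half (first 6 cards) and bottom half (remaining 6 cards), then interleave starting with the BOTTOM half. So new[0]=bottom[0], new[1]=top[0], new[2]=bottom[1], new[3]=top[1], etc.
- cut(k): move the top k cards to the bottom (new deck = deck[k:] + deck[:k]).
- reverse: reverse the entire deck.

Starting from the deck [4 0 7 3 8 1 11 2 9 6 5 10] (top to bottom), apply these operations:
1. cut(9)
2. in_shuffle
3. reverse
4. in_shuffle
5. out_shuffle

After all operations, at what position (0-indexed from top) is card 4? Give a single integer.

Answer: 7

Derivation:
After op 1 (cut(9)): [6 5 10 4 0 7 3 8 1 11 2 9]
After op 2 (in_shuffle): [3 6 8 5 1 10 11 4 2 0 9 7]
After op 3 (reverse): [7 9 0 2 4 11 10 1 5 8 6 3]
After op 4 (in_shuffle): [10 7 1 9 5 0 8 2 6 4 3 11]
After op 5 (out_shuffle): [10 8 7 2 1 6 9 4 5 3 0 11]
Card 4 is at position 7.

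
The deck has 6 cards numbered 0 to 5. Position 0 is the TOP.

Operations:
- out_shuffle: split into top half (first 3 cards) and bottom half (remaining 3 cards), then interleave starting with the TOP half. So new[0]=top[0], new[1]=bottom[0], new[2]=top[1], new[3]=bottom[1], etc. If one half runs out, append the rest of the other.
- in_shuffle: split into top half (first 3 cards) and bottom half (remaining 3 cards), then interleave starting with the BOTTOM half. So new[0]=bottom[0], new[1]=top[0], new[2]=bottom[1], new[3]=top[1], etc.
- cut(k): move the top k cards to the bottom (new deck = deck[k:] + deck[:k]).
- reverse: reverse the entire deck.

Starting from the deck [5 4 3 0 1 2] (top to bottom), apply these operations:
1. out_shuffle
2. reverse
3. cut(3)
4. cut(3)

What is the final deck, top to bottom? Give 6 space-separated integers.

Answer: 2 3 1 4 0 5

Derivation:
After op 1 (out_shuffle): [5 0 4 1 3 2]
After op 2 (reverse): [2 3 1 4 0 5]
After op 3 (cut(3)): [4 0 5 2 3 1]
After op 4 (cut(3)): [2 3 1 4 0 5]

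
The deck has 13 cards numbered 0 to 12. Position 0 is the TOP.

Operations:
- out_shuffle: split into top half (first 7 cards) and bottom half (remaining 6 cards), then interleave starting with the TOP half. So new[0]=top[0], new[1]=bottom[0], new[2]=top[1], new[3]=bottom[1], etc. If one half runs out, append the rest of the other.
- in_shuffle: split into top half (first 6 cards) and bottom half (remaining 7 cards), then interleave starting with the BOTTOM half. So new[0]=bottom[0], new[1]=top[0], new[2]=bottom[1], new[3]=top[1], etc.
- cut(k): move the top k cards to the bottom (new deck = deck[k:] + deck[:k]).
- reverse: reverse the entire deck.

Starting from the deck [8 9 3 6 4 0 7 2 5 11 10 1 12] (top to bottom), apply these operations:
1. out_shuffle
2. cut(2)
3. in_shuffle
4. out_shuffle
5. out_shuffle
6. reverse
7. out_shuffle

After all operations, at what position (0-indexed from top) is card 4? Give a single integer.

Answer: 11

Derivation:
After op 1 (out_shuffle): [8 2 9 5 3 11 6 10 4 1 0 12 7]
After op 2 (cut(2)): [9 5 3 11 6 10 4 1 0 12 7 8 2]
After op 3 (in_shuffle): [4 9 1 5 0 3 12 11 7 6 8 10 2]
After op 4 (out_shuffle): [4 11 9 7 1 6 5 8 0 10 3 2 12]
After op 5 (out_shuffle): [4 8 11 0 9 10 7 3 1 2 6 12 5]
After op 6 (reverse): [5 12 6 2 1 3 7 10 9 0 11 8 4]
After op 7 (out_shuffle): [5 10 12 9 6 0 2 11 1 8 3 4 7]
Card 4 is at position 11.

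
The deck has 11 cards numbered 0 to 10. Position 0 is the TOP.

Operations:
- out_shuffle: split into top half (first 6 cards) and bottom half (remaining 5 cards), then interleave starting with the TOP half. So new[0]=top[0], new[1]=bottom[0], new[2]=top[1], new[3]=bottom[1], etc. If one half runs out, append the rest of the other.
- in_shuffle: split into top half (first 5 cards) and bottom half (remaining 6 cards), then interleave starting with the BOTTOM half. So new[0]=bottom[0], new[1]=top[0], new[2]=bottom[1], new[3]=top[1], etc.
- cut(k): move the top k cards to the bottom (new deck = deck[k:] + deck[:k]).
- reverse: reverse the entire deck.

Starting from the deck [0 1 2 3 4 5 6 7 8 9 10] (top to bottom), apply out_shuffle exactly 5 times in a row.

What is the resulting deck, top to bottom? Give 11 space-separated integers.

After op 1 (out_shuffle): [0 6 1 7 2 8 3 9 4 10 5]
After op 2 (out_shuffle): [0 3 6 9 1 4 7 10 2 5 8]
After op 3 (out_shuffle): [0 7 3 10 6 2 9 5 1 8 4]
After op 4 (out_shuffle): [0 9 7 5 3 1 10 8 6 4 2]
After op 5 (out_shuffle): [0 10 9 8 7 6 5 4 3 2 1]

Answer: 0 10 9 8 7 6 5 4 3 2 1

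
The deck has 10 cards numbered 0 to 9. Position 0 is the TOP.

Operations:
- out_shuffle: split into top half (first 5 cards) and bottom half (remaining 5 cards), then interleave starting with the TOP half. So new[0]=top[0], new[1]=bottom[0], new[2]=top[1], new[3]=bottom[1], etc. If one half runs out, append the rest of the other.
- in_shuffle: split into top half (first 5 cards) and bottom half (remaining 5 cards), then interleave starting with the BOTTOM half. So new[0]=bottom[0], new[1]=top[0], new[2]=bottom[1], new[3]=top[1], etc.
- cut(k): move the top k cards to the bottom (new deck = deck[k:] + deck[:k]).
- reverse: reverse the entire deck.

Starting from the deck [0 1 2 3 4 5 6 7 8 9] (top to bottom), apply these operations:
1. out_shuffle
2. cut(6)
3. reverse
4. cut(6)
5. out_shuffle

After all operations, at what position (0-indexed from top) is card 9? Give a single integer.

After op 1 (out_shuffle): [0 5 1 6 2 7 3 8 4 9]
After op 2 (cut(6)): [3 8 4 9 0 5 1 6 2 7]
After op 3 (reverse): [7 2 6 1 5 0 9 4 8 3]
After op 4 (cut(6)): [9 4 8 3 7 2 6 1 5 0]
After op 5 (out_shuffle): [9 2 4 6 8 1 3 5 7 0]
Card 9 is at position 0.

Answer: 0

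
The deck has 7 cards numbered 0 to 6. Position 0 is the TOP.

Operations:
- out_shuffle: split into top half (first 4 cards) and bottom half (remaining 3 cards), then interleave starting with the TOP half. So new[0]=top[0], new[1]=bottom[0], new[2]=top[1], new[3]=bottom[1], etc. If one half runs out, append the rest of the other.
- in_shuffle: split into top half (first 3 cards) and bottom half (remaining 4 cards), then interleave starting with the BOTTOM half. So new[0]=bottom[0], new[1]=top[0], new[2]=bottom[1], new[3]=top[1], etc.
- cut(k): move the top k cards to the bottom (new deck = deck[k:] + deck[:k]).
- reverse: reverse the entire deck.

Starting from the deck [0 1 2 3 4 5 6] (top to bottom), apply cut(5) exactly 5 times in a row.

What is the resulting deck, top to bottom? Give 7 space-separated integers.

Answer: 4 5 6 0 1 2 3

Derivation:
After op 1 (cut(5)): [5 6 0 1 2 3 4]
After op 2 (cut(5)): [3 4 5 6 0 1 2]
After op 3 (cut(5)): [1 2 3 4 5 6 0]
After op 4 (cut(5)): [6 0 1 2 3 4 5]
After op 5 (cut(5)): [4 5 6 0 1 2 3]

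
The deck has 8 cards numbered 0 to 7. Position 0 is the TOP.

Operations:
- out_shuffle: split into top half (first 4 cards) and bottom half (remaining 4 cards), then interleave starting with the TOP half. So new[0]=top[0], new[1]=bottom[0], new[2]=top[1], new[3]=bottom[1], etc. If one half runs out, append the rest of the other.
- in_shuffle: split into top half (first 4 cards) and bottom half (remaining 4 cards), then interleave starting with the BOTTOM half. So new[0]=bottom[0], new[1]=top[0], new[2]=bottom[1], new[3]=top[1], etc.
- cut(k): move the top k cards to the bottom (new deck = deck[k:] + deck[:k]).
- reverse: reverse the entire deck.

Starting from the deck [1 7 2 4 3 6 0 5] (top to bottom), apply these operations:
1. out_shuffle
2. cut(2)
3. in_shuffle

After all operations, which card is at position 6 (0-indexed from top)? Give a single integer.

After op 1 (out_shuffle): [1 3 7 6 2 0 4 5]
After op 2 (cut(2)): [7 6 2 0 4 5 1 3]
After op 3 (in_shuffle): [4 7 5 6 1 2 3 0]
Position 6: card 3.

Answer: 3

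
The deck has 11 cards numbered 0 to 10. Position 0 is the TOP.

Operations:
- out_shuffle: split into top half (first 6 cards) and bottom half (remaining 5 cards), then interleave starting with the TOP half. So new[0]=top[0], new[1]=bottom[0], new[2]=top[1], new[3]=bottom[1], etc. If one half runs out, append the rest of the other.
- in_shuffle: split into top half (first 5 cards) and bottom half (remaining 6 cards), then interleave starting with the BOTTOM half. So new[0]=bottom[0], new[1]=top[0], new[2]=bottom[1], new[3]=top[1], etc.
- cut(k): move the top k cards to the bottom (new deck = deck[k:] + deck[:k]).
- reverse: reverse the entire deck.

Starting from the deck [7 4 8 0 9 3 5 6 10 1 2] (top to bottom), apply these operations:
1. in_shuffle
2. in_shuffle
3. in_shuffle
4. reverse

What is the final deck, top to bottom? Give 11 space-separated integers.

After op 1 (in_shuffle): [3 7 5 4 6 8 10 0 1 9 2]
After op 2 (in_shuffle): [8 3 10 7 0 5 1 4 9 6 2]
After op 3 (in_shuffle): [5 8 1 3 4 10 9 7 6 0 2]
After op 4 (reverse): [2 0 6 7 9 10 4 3 1 8 5]

Answer: 2 0 6 7 9 10 4 3 1 8 5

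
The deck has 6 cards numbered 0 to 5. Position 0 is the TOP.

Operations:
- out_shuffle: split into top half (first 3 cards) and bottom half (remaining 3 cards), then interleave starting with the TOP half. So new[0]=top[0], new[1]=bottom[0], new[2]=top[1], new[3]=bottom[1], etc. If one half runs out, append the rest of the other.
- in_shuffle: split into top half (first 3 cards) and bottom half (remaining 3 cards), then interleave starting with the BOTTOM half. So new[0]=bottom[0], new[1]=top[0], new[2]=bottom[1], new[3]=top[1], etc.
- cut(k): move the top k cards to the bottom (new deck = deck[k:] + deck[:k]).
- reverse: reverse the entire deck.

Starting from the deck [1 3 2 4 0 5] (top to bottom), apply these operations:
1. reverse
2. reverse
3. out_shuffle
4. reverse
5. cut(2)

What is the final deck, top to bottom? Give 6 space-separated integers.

Answer: 0 3 4 1 5 2

Derivation:
After op 1 (reverse): [5 0 4 2 3 1]
After op 2 (reverse): [1 3 2 4 0 5]
After op 3 (out_shuffle): [1 4 3 0 2 5]
After op 4 (reverse): [5 2 0 3 4 1]
After op 5 (cut(2)): [0 3 4 1 5 2]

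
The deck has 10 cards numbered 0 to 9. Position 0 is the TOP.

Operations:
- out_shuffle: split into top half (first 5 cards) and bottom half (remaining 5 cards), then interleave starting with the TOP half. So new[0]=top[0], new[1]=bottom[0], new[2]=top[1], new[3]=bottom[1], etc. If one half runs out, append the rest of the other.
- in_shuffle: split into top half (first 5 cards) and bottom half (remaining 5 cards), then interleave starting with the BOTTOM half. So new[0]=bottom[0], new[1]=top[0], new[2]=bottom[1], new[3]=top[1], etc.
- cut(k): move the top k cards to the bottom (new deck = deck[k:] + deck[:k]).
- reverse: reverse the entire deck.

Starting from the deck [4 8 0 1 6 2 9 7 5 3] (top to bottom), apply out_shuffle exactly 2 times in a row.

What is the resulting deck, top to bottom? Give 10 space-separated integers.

Answer: 4 7 2 1 8 5 9 6 0 3

Derivation:
After op 1 (out_shuffle): [4 2 8 9 0 7 1 5 6 3]
After op 2 (out_shuffle): [4 7 2 1 8 5 9 6 0 3]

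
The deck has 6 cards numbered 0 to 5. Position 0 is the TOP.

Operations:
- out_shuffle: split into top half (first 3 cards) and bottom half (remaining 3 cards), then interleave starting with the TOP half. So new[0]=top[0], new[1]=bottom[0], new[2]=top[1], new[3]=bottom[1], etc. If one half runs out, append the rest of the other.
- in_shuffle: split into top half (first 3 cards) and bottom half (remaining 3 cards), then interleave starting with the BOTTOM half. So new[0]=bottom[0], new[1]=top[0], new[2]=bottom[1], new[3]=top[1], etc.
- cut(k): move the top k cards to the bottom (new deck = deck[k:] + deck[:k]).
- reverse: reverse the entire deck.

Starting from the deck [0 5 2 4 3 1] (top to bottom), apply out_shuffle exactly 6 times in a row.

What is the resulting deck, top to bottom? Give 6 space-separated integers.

Answer: 0 3 4 2 5 1

Derivation:
After op 1 (out_shuffle): [0 4 5 3 2 1]
After op 2 (out_shuffle): [0 3 4 2 5 1]
After op 3 (out_shuffle): [0 2 3 5 4 1]
After op 4 (out_shuffle): [0 5 2 4 3 1]
After op 5 (out_shuffle): [0 4 5 3 2 1]
After op 6 (out_shuffle): [0 3 4 2 5 1]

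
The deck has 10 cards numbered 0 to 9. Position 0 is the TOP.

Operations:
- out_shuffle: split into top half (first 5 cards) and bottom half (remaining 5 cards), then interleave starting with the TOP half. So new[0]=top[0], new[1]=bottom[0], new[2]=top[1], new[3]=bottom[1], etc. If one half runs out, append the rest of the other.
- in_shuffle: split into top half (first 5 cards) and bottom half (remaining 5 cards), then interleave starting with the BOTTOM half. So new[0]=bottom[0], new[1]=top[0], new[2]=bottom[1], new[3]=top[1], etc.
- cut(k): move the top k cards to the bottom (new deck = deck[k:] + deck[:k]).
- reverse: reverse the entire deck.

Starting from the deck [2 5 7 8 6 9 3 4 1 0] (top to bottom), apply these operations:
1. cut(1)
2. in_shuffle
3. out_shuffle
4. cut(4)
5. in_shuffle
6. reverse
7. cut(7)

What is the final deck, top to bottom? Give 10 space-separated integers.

Answer: 3 4 9 1 0 2 5 7 8 6

Derivation:
After op 1 (cut(1)): [5 7 8 6 9 3 4 1 0 2]
After op 2 (in_shuffle): [3 5 4 7 1 8 0 6 2 9]
After op 3 (out_shuffle): [3 8 5 0 4 6 7 2 1 9]
After op 4 (cut(4)): [4 6 7 2 1 9 3 8 5 0]
After op 5 (in_shuffle): [9 4 3 6 8 7 5 2 0 1]
After op 6 (reverse): [1 0 2 5 7 8 6 3 4 9]
After op 7 (cut(7)): [3 4 9 1 0 2 5 7 8 6]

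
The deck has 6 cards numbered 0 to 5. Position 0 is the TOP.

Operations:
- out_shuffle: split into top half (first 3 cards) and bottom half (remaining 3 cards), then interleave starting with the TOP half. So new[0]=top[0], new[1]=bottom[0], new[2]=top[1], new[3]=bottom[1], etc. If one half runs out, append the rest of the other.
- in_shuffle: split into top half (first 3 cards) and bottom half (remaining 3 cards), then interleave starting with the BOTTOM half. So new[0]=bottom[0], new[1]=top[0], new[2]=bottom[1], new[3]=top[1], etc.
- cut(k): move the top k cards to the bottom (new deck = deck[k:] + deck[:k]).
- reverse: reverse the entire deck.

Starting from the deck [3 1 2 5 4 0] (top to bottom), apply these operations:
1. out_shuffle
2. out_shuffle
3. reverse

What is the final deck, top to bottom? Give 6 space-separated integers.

After op 1 (out_shuffle): [3 5 1 4 2 0]
After op 2 (out_shuffle): [3 4 5 2 1 0]
After op 3 (reverse): [0 1 2 5 4 3]

Answer: 0 1 2 5 4 3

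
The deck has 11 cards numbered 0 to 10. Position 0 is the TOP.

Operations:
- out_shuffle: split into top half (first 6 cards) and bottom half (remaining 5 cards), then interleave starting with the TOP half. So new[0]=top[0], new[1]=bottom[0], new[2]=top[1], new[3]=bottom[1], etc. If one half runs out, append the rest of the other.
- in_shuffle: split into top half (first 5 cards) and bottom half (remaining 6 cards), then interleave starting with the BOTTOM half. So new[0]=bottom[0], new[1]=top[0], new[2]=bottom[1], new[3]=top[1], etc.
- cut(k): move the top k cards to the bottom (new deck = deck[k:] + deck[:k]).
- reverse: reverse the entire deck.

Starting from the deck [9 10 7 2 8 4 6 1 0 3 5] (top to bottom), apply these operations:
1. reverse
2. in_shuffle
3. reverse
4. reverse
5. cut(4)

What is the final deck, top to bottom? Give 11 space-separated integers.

Answer: 2 0 7 1 10 6 9 4 5 8 3

Derivation:
After op 1 (reverse): [5 3 0 1 6 4 8 2 7 10 9]
After op 2 (in_shuffle): [4 5 8 3 2 0 7 1 10 6 9]
After op 3 (reverse): [9 6 10 1 7 0 2 3 8 5 4]
After op 4 (reverse): [4 5 8 3 2 0 7 1 10 6 9]
After op 5 (cut(4)): [2 0 7 1 10 6 9 4 5 8 3]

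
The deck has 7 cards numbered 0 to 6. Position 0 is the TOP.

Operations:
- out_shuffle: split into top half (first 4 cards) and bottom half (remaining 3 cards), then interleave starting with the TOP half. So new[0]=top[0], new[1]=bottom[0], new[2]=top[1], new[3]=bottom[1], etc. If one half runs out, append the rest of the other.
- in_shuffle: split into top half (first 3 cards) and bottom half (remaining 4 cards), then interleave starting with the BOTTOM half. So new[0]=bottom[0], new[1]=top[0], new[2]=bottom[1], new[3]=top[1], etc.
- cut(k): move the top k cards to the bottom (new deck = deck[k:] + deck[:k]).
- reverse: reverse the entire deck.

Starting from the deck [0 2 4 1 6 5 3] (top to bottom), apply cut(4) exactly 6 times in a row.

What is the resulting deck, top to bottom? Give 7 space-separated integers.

After op 1 (cut(4)): [6 5 3 0 2 4 1]
After op 2 (cut(4)): [2 4 1 6 5 3 0]
After op 3 (cut(4)): [5 3 0 2 4 1 6]
After op 4 (cut(4)): [4 1 6 5 3 0 2]
After op 5 (cut(4)): [3 0 2 4 1 6 5]
After op 6 (cut(4)): [1 6 5 3 0 2 4]

Answer: 1 6 5 3 0 2 4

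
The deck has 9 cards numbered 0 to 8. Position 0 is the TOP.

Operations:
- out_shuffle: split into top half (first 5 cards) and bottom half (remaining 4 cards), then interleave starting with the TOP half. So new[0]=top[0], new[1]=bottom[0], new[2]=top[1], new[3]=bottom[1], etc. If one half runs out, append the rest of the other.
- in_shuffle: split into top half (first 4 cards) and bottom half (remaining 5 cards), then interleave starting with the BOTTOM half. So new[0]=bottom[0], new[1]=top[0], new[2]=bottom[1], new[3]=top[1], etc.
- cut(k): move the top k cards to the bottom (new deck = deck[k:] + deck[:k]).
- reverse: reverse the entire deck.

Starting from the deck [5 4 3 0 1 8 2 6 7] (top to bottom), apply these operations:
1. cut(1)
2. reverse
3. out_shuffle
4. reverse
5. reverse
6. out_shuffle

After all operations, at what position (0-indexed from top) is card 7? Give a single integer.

Answer: 4

Derivation:
After op 1 (cut(1)): [4 3 0 1 8 2 6 7 5]
After op 2 (reverse): [5 7 6 2 8 1 0 3 4]
After op 3 (out_shuffle): [5 1 7 0 6 3 2 4 8]
After op 4 (reverse): [8 4 2 3 6 0 7 1 5]
After op 5 (reverse): [5 1 7 0 6 3 2 4 8]
After op 6 (out_shuffle): [5 3 1 2 7 4 0 8 6]
Card 7 is at position 4.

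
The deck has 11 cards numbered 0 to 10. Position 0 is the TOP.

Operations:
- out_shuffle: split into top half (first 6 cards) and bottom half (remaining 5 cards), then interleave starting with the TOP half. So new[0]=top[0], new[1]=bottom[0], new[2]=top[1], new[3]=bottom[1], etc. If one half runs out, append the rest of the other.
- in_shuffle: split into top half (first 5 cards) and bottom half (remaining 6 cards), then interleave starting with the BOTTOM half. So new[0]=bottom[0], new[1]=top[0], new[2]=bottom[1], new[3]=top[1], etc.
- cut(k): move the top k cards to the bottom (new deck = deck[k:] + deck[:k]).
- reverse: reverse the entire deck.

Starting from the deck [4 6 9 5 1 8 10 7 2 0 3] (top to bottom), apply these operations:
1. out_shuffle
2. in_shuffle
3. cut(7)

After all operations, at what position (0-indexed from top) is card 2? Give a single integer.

Answer: 4

Derivation:
After op 1 (out_shuffle): [4 10 6 7 9 2 5 0 1 3 8]
After op 2 (in_shuffle): [2 4 5 10 0 6 1 7 3 9 8]
After op 3 (cut(7)): [7 3 9 8 2 4 5 10 0 6 1]
Card 2 is at position 4.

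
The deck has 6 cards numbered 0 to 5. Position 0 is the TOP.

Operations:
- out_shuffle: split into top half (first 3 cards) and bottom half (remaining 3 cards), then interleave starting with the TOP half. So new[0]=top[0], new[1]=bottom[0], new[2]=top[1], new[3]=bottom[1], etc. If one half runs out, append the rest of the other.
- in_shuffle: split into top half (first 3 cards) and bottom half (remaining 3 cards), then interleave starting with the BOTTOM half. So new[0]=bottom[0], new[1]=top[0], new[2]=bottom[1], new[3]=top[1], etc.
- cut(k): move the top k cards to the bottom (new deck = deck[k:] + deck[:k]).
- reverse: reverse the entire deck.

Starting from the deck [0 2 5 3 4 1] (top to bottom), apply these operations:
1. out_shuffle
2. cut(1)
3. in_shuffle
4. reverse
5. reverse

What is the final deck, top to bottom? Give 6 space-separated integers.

After op 1 (out_shuffle): [0 3 2 4 5 1]
After op 2 (cut(1)): [3 2 4 5 1 0]
After op 3 (in_shuffle): [5 3 1 2 0 4]
After op 4 (reverse): [4 0 2 1 3 5]
After op 5 (reverse): [5 3 1 2 0 4]

Answer: 5 3 1 2 0 4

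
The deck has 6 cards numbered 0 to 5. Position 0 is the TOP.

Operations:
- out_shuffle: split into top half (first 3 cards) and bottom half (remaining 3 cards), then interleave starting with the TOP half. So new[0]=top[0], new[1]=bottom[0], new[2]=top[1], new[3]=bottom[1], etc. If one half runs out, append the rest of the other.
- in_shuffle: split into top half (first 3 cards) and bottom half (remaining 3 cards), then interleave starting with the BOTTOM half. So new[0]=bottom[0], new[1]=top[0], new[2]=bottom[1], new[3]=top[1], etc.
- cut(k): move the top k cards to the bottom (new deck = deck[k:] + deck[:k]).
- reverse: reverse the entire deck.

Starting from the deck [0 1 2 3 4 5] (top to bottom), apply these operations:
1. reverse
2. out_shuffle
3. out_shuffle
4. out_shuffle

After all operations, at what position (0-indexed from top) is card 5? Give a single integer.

After op 1 (reverse): [5 4 3 2 1 0]
After op 2 (out_shuffle): [5 2 4 1 3 0]
After op 3 (out_shuffle): [5 1 2 3 4 0]
After op 4 (out_shuffle): [5 3 1 4 2 0]
Card 5 is at position 0.

Answer: 0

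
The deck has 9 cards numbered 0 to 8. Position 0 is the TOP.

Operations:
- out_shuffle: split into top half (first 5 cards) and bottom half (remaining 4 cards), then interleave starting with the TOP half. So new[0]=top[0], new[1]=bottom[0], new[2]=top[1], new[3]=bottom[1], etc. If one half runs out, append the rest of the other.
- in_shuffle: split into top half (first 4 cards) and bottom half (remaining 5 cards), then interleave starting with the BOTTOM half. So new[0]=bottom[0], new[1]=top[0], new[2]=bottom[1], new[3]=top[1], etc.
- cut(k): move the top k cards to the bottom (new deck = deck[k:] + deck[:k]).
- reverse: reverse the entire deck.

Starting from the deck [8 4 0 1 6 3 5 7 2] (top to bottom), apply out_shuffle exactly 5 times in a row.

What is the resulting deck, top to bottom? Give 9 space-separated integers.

Answer: 8 0 6 5 2 4 1 3 7

Derivation:
After op 1 (out_shuffle): [8 3 4 5 0 7 1 2 6]
After op 2 (out_shuffle): [8 7 3 1 4 2 5 6 0]
After op 3 (out_shuffle): [8 2 7 5 3 6 1 0 4]
After op 4 (out_shuffle): [8 6 2 1 7 0 5 4 3]
After op 5 (out_shuffle): [8 0 6 5 2 4 1 3 7]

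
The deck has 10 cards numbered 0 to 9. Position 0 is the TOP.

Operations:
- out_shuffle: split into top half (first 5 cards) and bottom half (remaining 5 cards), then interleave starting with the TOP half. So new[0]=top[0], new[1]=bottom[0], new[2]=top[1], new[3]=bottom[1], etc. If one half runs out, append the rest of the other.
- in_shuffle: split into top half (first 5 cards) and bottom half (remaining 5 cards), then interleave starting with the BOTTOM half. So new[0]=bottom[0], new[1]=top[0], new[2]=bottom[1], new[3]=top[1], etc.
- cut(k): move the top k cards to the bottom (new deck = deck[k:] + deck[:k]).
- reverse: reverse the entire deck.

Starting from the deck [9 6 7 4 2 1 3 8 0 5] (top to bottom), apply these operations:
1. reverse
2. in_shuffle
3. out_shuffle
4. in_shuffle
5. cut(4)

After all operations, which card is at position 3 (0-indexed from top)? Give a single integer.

After op 1 (reverse): [5 0 8 3 1 2 4 7 6 9]
After op 2 (in_shuffle): [2 5 4 0 7 8 6 3 9 1]
After op 3 (out_shuffle): [2 8 5 6 4 3 0 9 7 1]
After op 4 (in_shuffle): [3 2 0 8 9 5 7 6 1 4]
After op 5 (cut(4)): [9 5 7 6 1 4 3 2 0 8]
Position 3: card 6.

Answer: 6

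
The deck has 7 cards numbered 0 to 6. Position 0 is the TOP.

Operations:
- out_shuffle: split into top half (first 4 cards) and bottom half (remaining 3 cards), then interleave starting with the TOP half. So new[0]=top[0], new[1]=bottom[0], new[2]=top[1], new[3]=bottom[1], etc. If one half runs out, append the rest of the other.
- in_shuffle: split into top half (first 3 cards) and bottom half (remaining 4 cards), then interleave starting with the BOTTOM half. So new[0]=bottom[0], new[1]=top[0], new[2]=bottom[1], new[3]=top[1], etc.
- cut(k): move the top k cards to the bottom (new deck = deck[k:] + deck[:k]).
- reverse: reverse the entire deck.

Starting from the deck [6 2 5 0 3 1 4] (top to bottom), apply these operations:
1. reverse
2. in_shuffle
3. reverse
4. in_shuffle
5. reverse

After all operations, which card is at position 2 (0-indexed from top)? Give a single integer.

After op 1 (reverse): [4 1 3 0 5 2 6]
After op 2 (in_shuffle): [0 4 5 1 2 3 6]
After op 3 (reverse): [6 3 2 1 5 4 0]
After op 4 (in_shuffle): [1 6 5 3 4 2 0]
After op 5 (reverse): [0 2 4 3 5 6 1]
Position 2: card 4.

Answer: 4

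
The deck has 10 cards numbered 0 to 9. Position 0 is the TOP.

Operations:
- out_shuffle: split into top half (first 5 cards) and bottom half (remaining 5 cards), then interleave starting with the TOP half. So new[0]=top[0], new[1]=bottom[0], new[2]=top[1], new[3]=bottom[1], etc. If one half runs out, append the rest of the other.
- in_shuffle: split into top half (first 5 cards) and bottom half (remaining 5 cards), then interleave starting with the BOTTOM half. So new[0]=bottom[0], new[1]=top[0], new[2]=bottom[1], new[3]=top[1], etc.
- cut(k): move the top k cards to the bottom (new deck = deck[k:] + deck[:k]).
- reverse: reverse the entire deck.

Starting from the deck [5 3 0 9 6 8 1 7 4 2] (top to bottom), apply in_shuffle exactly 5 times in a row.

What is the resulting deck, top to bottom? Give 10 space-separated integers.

Answer: 2 4 7 1 8 6 9 0 3 5

Derivation:
After op 1 (in_shuffle): [8 5 1 3 7 0 4 9 2 6]
After op 2 (in_shuffle): [0 8 4 5 9 1 2 3 6 7]
After op 3 (in_shuffle): [1 0 2 8 3 4 6 5 7 9]
After op 4 (in_shuffle): [4 1 6 0 5 2 7 8 9 3]
After op 5 (in_shuffle): [2 4 7 1 8 6 9 0 3 5]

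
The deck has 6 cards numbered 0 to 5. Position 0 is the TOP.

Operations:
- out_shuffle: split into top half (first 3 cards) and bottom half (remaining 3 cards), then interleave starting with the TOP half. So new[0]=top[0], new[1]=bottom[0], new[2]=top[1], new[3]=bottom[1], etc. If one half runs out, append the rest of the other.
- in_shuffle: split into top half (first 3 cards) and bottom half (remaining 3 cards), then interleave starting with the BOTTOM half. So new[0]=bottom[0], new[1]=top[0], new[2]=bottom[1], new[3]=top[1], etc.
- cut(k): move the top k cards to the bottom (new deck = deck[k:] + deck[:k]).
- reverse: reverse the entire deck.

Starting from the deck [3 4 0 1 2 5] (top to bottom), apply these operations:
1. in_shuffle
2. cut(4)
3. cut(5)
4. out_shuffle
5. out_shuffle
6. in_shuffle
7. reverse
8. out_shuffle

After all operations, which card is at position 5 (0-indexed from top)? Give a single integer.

After op 1 (in_shuffle): [1 3 2 4 5 0]
After op 2 (cut(4)): [5 0 1 3 2 4]
After op 3 (cut(5)): [4 5 0 1 3 2]
After op 4 (out_shuffle): [4 1 5 3 0 2]
After op 5 (out_shuffle): [4 3 1 0 5 2]
After op 6 (in_shuffle): [0 4 5 3 2 1]
After op 7 (reverse): [1 2 3 5 4 0]
After op 8 (out_shuffle): [1 5 2 4 3 0]
Position 5: card 0.

Answer: 0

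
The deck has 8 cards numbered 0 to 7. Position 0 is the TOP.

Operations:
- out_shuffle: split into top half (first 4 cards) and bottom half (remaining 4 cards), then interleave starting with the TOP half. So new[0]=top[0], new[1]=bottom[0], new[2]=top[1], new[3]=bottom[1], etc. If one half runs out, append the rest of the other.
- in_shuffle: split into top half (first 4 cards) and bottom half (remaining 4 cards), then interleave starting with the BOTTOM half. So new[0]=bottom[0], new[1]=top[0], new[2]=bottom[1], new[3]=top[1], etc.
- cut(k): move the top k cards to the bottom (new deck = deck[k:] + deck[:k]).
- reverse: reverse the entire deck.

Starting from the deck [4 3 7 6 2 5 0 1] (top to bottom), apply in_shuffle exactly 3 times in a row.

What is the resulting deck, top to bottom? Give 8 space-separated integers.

Answer: 1 0 5 2 6 7 3 4

Derivation:
After op 1 (in_shuffle): [2 4 5 3 0 7 1 6]
After op 2 (in_shuffle): [0 2 7 4 1 5 6 3]
After op 3 (in_shuffle): [1 0 5 2 6 7 3 4]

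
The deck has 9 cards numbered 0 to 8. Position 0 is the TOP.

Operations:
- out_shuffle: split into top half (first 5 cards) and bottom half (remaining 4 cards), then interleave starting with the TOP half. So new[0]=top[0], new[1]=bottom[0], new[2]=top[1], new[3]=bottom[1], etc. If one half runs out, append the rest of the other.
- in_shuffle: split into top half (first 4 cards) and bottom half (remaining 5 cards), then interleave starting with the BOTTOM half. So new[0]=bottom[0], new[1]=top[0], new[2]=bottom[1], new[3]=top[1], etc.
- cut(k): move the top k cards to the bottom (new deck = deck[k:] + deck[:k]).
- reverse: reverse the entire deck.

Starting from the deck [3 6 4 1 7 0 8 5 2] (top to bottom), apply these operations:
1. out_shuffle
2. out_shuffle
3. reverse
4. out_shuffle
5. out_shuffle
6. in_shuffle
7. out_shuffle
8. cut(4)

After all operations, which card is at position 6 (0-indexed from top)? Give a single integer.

After op 1 (out_shuffle): [3 0 6 8 4 5 1 2 7]
After op 2 (out_shuffle): [3 5 0 1 6 2 8 7 4]
After op 3 (reverse): [4 7 8 2 6 1 0 5 3]
After op 4 (out_shuffle): [4 1 7 0 8 5 2 3 6]
After op 5 (out_shuffle): [4 5 1 2 7 3 0 6 8]
After op 6 (in_shuffle): [7 4 3 5 0 1 6 2 8]
After op 7 (out_shuffle): [7 1 4 6 3 2 5 8 0]
After op 8 (cut(4)): [3 2 5 8 0 7 1 4 6]
Position 6: card 1.

Answer: 1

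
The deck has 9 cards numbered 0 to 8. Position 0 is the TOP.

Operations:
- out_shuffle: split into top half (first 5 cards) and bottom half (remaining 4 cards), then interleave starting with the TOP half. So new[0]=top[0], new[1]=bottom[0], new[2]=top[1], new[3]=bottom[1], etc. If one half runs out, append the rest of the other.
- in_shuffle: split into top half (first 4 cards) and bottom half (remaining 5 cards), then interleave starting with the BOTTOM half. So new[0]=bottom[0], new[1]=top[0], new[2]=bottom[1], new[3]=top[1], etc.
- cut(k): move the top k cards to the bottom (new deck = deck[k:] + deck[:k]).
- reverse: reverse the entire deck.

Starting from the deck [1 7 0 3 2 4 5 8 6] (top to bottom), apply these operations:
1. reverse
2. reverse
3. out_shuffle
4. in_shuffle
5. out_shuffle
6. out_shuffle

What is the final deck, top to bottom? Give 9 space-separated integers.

Answer: 0 5 7 4 1 2 6 3 8

Derivation:
After op 1 (reverse): [6 8 5 4 2 3 0 7 1]
After op 2 (reverse): [1 7 0 3 2 4 5 8 6]
After op 3 (out_shuffle): [1 4 7 5 0 8 3 6 2]
After op 4 (in_shuffle): [0 1 8 4 3 7 6 5 2]
After op 5 (out_shuffle): [0 7 1 6 8 5 4 2 3]
After op 6 (out_shuffle): [0 5 7 4 1 2 6 3 8]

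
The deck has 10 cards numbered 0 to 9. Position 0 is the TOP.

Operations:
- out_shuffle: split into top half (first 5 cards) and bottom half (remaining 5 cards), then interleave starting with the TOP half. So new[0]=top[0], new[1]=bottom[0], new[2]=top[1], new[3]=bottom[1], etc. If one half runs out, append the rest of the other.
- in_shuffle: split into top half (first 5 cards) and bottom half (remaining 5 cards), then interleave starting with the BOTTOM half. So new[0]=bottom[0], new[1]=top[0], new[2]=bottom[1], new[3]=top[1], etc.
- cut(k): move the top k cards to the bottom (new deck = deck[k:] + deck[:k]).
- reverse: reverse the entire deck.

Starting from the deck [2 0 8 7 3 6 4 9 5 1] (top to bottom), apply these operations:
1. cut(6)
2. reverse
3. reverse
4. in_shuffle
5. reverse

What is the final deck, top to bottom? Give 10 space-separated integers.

Answer: 2 6 1 3 5 7 9 8 4 0

Derivation:
After op 1 (cut(6)): [4 9 5 1 2 0 8 7 3 6]
After op 2 (reverse): [6 3 7 8 0 2 1 5 9 4]
After op 3 (reverse): [4 9 5 1 2 0 8 7 3 6]
After op 4 (in_shuffle): [0 4 8 9 7 5 3 1 6 2]
After op 5 (reverse): [2 6 1 3 5 7 9 8 4 0]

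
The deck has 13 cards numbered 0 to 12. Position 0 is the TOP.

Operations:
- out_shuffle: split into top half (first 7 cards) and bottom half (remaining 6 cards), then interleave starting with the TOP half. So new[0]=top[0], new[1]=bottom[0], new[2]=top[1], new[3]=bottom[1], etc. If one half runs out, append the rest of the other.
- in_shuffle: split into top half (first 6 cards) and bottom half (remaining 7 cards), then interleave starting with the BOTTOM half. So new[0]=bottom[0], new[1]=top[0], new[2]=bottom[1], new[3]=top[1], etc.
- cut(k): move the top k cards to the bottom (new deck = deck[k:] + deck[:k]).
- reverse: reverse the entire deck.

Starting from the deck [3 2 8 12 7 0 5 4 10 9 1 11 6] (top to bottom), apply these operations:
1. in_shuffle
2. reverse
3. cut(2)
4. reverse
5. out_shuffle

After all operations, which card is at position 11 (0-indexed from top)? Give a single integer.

After op 1 (in_shuffle): [5 3 4 2 10 8 9 12 1 7 11 0 6]
After op 2 (reverse): [6 0 11 7 1 12 9 8 10 2 4 3 5]
After op 3 (cut(2)): [11 7 1 12 9 8 10 2 4 3 5 6 0]
After op 4 (reverse): [0 6 5 3 4 2 10 8 9 12 1 7 11]
After op 5 (out_shuffle): [0 8 6 9 5 12 3 1 4 7 2 11 10]
Position 11: card 11.

Answer: 11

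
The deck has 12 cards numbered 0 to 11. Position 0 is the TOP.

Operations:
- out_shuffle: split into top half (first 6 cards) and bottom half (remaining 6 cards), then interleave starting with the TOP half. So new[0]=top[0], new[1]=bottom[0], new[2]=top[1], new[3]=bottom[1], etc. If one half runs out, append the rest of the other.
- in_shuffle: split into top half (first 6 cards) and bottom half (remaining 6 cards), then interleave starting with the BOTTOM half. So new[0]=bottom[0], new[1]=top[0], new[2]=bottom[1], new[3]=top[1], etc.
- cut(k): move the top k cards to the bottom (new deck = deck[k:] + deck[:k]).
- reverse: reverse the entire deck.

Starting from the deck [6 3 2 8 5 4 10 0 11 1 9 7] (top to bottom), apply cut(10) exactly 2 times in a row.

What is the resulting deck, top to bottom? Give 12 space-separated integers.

After op 1 (cut(10)): [9 7 6 3 2 8 5 4 10 0 11 1]
After op 2 (cut(10)): [11 1 9 7 6 3 2 8 5 4 10 0]

Answer: 11 1 9 7 6 3 2 8 5 4 10 0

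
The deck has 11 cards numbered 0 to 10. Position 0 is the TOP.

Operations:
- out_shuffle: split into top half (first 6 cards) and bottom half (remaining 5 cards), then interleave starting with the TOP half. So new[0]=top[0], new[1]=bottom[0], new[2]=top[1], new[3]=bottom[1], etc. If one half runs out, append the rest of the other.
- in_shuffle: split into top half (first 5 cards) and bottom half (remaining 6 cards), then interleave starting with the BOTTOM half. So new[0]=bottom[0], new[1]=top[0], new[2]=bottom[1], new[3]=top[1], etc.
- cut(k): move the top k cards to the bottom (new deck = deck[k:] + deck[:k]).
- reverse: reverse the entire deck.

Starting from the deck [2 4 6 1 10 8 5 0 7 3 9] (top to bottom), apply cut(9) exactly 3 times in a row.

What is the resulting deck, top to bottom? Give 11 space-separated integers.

Answer: 8 5 0 7 3 9 2 4 6 1 10

Derivation:
After op 1 (cut(9)): [3 9 2 4 6 1 10 8 5 0 7]
After op 2 (cut(9)): [0 7 3 9 2 4 6 1 10 8 5]
After op 3 (cut(9)): [8 5 0 7 3 9 2 4 6 1 10]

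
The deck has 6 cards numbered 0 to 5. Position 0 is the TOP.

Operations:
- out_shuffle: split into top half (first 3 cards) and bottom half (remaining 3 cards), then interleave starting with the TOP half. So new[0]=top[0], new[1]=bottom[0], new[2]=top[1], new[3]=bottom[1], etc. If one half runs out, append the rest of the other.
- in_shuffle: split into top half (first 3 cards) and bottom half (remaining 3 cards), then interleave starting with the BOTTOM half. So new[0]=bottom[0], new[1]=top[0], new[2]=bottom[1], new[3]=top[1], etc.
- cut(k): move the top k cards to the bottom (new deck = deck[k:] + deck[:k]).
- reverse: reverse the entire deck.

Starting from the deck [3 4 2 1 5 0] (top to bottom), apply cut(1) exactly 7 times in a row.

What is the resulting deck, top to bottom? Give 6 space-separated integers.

After op 1 (cut(1)): [4 2 1 5 0 3]
After op 2 (cut(1)): [2 1 5 0 3 4]
After op 3 (cut(1)): [1 5 0 3 4 2]
After op 4 (cut(1)): [5 0 3 4 2 1]
After op 5 (cut(1)): [0 3 4 2 1 5]
After op 6 (cut(1)): [3 4 2 1 5 0]
After op 7 (cut(1)): [4 2 1 5 0 3]

Answer: 4 2 1 5 0 3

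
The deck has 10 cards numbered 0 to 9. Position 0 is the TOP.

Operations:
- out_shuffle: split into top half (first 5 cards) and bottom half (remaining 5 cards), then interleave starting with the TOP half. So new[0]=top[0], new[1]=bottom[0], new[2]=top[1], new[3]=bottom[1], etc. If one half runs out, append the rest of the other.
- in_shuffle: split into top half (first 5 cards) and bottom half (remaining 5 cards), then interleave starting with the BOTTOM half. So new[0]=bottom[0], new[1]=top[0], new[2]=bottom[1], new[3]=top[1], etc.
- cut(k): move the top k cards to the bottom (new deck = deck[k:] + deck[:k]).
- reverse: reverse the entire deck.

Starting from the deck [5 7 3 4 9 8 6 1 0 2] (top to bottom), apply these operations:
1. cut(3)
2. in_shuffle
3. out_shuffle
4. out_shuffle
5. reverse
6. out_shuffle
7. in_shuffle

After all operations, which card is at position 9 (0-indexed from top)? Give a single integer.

Answer: 5

Derivation:
After op 1 (cut(3)): [4 9 8 6 1 0 2 5 7 3]
After op 2 (in_shuffle): [0 4 2 9 5 8 7 6 3 1]
After op 3 (out_shuffle): [0 8 4 7 2 6 9 3 5 1]
After op 4 (out_shuffle): [0 6 8 9 4 3 7 5 2 1]
After op 5 (reverse): [1 2 5 7 3 4 9 8 6 0]
After op 6 (out_shuffle): [1 4 2 9 5 8 7 6 3 0]
After op 7 (in_shuffle): [8 1 7 4 6 2 3 9 0 5]
Position 9: card 5.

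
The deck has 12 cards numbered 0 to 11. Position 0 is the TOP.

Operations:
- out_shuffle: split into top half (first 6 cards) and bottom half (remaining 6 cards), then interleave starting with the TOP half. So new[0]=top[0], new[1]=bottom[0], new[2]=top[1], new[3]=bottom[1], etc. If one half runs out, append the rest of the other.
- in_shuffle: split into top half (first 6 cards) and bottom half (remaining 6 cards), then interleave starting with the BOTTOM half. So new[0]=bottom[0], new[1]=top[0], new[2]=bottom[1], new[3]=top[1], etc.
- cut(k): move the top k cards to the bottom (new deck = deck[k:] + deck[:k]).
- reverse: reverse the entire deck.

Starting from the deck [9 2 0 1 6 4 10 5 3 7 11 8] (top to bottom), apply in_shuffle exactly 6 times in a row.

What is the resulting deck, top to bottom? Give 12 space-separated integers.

After op 1 (in_shuffle): [10 9 5 2 3 0 7 1 11 6 8 4]
After op 2 (in_shuffle): [7 10 1 9 11 5 6 2 8 3 4 0]
After op 3 (in_shuffle): [6 7 2 10 8 1 3 9 4 11 0 5]
After op 4 (in_shuffle): [3 6 9 7 4 2 11 10 0 8 5 1]
After op 5 (in_shuffle): [11 3 10 6 0 9 8 7 5 4 1 2]
After op 6 (in_shuffle): [8 11 7 3 5 10 4 6 1 0 2 9]

Answer: 8 11 7 3 5 10 4 6 1 0 2 9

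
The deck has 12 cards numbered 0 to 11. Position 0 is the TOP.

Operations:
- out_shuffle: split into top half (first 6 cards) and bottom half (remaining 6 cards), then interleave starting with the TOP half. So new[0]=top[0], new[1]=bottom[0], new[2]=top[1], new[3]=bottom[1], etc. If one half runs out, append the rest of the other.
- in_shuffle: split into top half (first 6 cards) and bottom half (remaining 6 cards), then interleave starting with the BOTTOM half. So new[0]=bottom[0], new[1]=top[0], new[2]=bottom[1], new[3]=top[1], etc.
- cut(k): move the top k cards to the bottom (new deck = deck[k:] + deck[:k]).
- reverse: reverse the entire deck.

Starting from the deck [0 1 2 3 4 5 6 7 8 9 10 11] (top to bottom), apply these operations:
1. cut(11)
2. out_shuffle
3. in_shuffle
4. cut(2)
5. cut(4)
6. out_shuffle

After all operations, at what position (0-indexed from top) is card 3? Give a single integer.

Answer: 9

Derivation:
After op 1 (cut(11)): [11 0 1 2 3 4 5 6 7 8 9 10]
After op 2 (out_shuffle): [11 5 0 6 1 7 2 8 3 9 4 10]
After op 3 (in_shuffle): [2 11 8 5 3 0 9 6 4 1 10 7]
After op 4 (cut(2)): [8 5 3 0 9 6 4 1 10 7 2 11]
After op 5 (cut(4)): [9 6 4 1 10 7 2 11 8 5 3 0]
After op 6 (out_shuffle): [9 2 6 11 4 8 1 5 10 3 7 0]
Card 3 is at position 9.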